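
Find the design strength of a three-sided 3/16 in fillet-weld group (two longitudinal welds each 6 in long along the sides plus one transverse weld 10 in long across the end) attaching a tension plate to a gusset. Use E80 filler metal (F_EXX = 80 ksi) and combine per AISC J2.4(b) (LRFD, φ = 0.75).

t_e = 0.707 × 0.1875 = 0.1326 in.
R_nwl = 0.6 × 80 × 0.1326 × 12 = 76.36 kip (longitudinal, 2 welds).
R_nwt = 0.6 × 80 × 0.1326 × 10 = 63.63 kip (transverse, base value).
(i) R_nwl + R_nwt = 140 kip; (ii) 0.85 R_nwl + 1.5 R_nwt = 160.3 kip.
R_n = max = 160.3 kip [governs: (ii)]; φR_n = 120.3 kip.

φR_n ≈ 120 kip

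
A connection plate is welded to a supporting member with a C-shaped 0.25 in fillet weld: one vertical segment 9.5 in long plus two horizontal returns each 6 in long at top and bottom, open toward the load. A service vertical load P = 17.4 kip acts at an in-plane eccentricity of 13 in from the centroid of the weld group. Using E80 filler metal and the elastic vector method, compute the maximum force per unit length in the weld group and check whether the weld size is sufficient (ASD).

E80XX → F_EXX = 80 ksi.
Total weld length L_w = 21.5 in. Treat welds as unit-width lines.
Centroid: x̄ = 2×6×3 / 21.5 = 1.674 in from the vertical weld.
Polar moment about centroid: J = I_x + I_y = [9.5³/12 + 2×6×4.75²] + [9.5×1.674² + 2(6³/12 + 6×1.326²)] = 425.9 in³.
Direct shear f_v = P/L_w = 17.4 / 21.5 = 0.8093 kip/in (vertical).
Torsion M = P·e = 17.4 × 13 = 226.2 kip·in.
Critical point at (x, y) = (4.326, 4.75) from centroid. f_tx = M·y/J = 2.523 kip/in; f_ty = M·x/J = 2.297 kip/in.
Resultant f_max = √[f_tx² + (f_v + f_ty)²] = √[2.523² + (0.8093 + 2.297)²] = 4.002 kip/in.
Capacity per unit length: r_n/Ω = (1/2.0) × 0.6 × 80 × (0.707 × 0.25) = 4.242 kip/in.
4.002 ≤ 4.242 → adequate.

f_max ≈ 4 kip/in; adequate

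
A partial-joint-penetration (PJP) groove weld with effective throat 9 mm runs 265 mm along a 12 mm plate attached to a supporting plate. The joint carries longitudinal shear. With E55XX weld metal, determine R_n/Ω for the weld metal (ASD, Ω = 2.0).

E55XX → F_EXX = 550 MPa.
Effective throat (given) t_e = 9 mm.
A_we = 9 × 265 = 2385 mm².
F_nw = 0.6 F_EXX = 330 MPa.
R_n/Ω = (330 × 2385) / 2.0 × 10⁻³ = 393.5 kN.

R_n/Ω ≈ 394 kN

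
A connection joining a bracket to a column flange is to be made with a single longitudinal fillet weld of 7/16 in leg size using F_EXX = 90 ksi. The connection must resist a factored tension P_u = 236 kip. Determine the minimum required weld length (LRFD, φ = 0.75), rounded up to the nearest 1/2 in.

Throat t_e = 0.707 × 0.4375 = 0.3093 in.
φr_n = 0.75 × 0.6 × 90 × 0.3093 = 12.53 kip/in.
L_req = P_u / φr_n = 236 / 12.53 = 18.84 in total.
Round up → use L = 19 in.

L = 19 in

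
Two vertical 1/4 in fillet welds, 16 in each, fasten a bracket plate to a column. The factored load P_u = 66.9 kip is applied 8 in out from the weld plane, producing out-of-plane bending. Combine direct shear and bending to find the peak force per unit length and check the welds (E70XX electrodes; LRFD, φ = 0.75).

E70XX → F_EXX = 70 ksi.
L_w = 2 × 16 = 32 in; section modulus (unit throat) S = 2 × L²/6 = 85.33 in².
Direct shear f_v = P/L_w = 66.9/32 = 2.091 kip/in.
Moment M = P × e = 66.9 × 8 = 535.2 kip·in; bending f_b = M/S = 6.272 kip/in.
f_max = √(f_v² + f_b²) = √(2.091² + 6.272²) = 6.611 kip/in.
φr_n = 0.75 × 0.6 × 70 × (0.707 × 0.25) = 5.568 kip/in → NOT adequate.

f_max ≈ 6.61 kip/in; NOT adequate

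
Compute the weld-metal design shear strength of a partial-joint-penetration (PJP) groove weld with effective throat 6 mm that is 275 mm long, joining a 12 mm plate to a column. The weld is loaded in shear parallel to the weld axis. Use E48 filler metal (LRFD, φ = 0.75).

φR_n ≈ 356 kN

E48XX → F_EXX = 480 MPa.
Effective throat (given) t_e = 6 mm.
A_we = 6 × 275 = 1650 mm².
F_nw = 0.6 F_EXX = 288 MPa.
φR_n = 0.75 × 288 × 1650 × 10⁻³ = 356.4 kN.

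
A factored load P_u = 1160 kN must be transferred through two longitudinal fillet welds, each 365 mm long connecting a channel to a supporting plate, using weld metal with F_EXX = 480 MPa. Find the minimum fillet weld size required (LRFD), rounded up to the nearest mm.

w = 11 mm

Total weld length L = 730 mm.
Required throat t_e = P_u / (φ × 0.6 F_EXX × L) = 1160 / (0.75 × 0.6 × 480 × 730 × 10⁻³) = 7.357 mm.
Required leg w = t_e / 0.707 = 10.41 mm → use 11 mm.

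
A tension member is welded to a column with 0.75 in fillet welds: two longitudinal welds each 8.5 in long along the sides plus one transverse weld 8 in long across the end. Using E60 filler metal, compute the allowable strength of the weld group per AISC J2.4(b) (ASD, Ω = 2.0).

E60XX → F_EXX = 60 ksi.
t_e = 0.707 × 0.75 = 0.5302 in.
R_nwl = 0.6 × 60 × 0.5302 × 17 = 324.5 kips (longitudinal, 2 welds).
R_nwt = 0.6 × 60 × 0.5302 × 8 = 152.7 kips (transverse, base value).
(i) R_nwl + R_nwt = 477.2 kips; (ii) 0.85 R_nwl + 1.5 R_nwt = 504.9 kips.
R_n = max = 504.9 kips [governs: (ii)]; R_n/Ω = 252.5 kips.

R_n/Ω ≈ 252 kips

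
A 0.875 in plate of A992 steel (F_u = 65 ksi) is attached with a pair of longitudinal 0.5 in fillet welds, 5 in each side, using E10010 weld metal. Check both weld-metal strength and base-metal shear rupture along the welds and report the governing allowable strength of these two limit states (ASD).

R_n/Ω ≈ 106 kips (weld metal governs)

E100XX → F_EXX = 100 ksi.
t_e = 0.707 × 0.5 = 0.3535 in; L = 10 in.
Weld metal: R_n/Ω = (1/2.0) × 0.6 × 100 × 0.3535 × 10 = 106 kips.
Base metal (shear rupture): R_n/Ω = (1/2.0) × 0.6 × 65 × 0.875 × 10 = 170.6 kips.
Governing: weld metal.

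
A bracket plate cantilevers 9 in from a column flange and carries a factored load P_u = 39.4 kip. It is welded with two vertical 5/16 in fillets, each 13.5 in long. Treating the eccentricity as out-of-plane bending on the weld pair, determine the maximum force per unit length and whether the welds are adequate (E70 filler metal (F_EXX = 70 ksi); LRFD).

L_w = 2 × 13.5 = 27 in; section modulus (unit throat) S = 2 × L²/6 = 60.75 in².
Direct shear f_v = P/L_w = 39.4/27 = 1.459 kip/in.
Moment M = P × e = 39.4 × 9 = 354.6 kip·in; bending f_b = M/S = 5.837 kip/in.
f_max = √(f_v² + f_b²) = √(1.459² + 5.837²) = 6.017 kip/in.
φr_n = 0.75 × 0.6 × 70 × (0.707 × 0.3125) = 6.96 kip/in → adequate.

f_max ≈ 6.02 kip/in; adequate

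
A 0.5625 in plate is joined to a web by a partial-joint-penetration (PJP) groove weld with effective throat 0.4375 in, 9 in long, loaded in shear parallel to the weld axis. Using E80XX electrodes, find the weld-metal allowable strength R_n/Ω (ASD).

R_n/Ω ≈ 94.5 kips

E80XX → F_EXX = 80 ksi.
Effective throat (given) t_e = 0.4375 in.
A_we = 0.4375 × 9 = 3.938 in².
F_nw = 0.6 F_EXX = 48 ksi.
R_n/Ω = (48 × 3.938) / 2.0 = 94.5 kips.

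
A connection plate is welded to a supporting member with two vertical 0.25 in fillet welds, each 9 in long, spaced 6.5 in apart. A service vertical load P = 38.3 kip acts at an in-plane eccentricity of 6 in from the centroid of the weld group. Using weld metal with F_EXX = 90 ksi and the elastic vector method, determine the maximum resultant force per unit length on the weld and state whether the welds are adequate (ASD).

Total weld length L_w = 18 in. Treat welds as unit-width lines.
Polar moment about centroid: J = 2[d³/12 + d(b/2)²] = 2[9³/12 + 9×3.25²] = 311.6 in³.
Direct shear f_v = P/L_w = 38.3 / 18 = 2.128 kip/in (vertical).
Torsion M = P·e = 38.3 × 6 = 229.8 kip·in.
Critical point at (x, y) = (3.25, 4.5) from centroid. f_tx = M·y/J = 3.318 kip/in; f_ty = M·x/J = 2.397 kip/in.
Resultant f_max = √[f_tx² + (f_v + f_ty)²] = √[3.318² + (2.128 + 2.397)²] = 5.611 kip/in.
Capacity per unit length: r_n/Ω = (1/2.0) × 0.6 × 90 × (0.707 × 0.25) = 4.772 kip/in.
5.611 > 4.772 → NOT adequate.

f_max ≈ 5.61 kip/in; NOT adequate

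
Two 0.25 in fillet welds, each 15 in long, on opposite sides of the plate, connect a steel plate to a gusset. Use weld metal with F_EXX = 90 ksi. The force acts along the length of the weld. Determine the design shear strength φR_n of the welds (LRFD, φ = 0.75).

Effective throat t_e = 0.707 × 0.25 = 0.1767 in.
Total length L = 30 in; A_we = 0.1767 × 30 = 5.302 in².
F_nw = 0.6 F_EXX = 0.6 × 90 = 54 ksi.
φR_n = 0.75 × 54 × 5.302 = 214.8 kips.

φR_n ≈ 215 kips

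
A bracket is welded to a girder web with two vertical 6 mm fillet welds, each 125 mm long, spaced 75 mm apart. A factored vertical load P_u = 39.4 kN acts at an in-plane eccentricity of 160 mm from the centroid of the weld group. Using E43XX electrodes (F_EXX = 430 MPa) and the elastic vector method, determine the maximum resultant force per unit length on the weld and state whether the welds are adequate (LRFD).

f_max ≈ 772 N/mm; adequate

Total weld length L_w = 250 mm. Treat welds as unit-width lines.
Polar moment about centroid: J = 2[d³/12 + d(b/2)²] = 2[125³/12 + 125×37.5²] = 677100 mm³.
Direct shear f_v = P/L_w = 39.4×10³ / 250 = 157.6 N/mm (vertical).
Torsion M = P·e = 39.4×10³ × 160 = 6304000 N·mm.
Critical point at (x, y) = (37.5, 62.5) from centroid. f_tx = M·y/J = 581.9 N/mm; f_ty = M·x/J = 349.1 N/mm.
Resultant f_max = √[f_tx² + (f_v + f_ty)²] = √[581.9² + (157.6 + 349.1)²] = 771.6 N/mm.
Capacity per unit length: φr_n = 0.75 × 0.6 × 430 × (0.707 × 6) = 820.8 N/mm.
771.6 ≤ 820.8 → adequate.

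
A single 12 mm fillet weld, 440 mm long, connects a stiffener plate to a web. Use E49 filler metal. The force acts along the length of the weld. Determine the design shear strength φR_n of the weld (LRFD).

E49XX → F_EXX = 490 MPa.
Effective throat t_e = 0.707 × 12 = 8.484 mm.
Total length L = 440 mm; A_we = 8.484 × 440 = 3733 mm².
F_nw = 0.6 F_EXX = 0.6 × 490 = 294 MPa.
φR_n = 0.75 × 294 × 3733 × 10⁻³ = 823.1 kN.

φR_n ≈ 823 kN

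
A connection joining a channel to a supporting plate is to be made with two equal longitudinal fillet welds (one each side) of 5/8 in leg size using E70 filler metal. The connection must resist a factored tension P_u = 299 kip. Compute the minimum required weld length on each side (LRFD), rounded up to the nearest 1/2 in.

E70XX → F_EXX = 70 ksi.
Throat t_e = 0.707 × 0.625 = 0.4419 in.
φr_n = 0.75 × 0.6 × 70 × 0.4419 = 13.92 kip/in.
L_req = P_u / φr_n = 299 / 13.92 = 21.48 in total.
Per side: 21.48 / 2 = 10.74 in.
Round up → use L = 11 in on each side.

L = 11 in on each side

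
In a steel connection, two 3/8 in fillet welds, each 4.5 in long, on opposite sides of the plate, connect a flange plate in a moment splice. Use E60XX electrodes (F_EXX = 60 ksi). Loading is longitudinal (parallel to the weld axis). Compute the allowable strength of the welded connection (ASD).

R_n/Ω ≈ 43 kips

Effective throat t_e = 0.707 × 0.375 = 0.2651 in.
Total length L = 9 in; A_we = 0.2651 × 9 = 2.386 in².
F_nw = 0.6 F_EXX = 0.6 × 60 = 36 ksi.
R_n = 36 × 2.386 = 85.9 kips; R_n/Ω = 85.9/2.0 = 42.95 kips.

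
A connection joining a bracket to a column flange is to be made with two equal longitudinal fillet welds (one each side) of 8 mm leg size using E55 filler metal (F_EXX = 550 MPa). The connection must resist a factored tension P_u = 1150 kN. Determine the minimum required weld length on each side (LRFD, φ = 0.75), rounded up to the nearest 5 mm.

Throat t_e = 0.707 × 8 = 5.656 mm.
φr_n = 0.75 × 0.6 × 550 × 5.656 × 10⁻³ = 1.4 kN/mm.
L_req = P_u / φr_n = 1150 / 1.4 = 821.5 mm total.
Per side: 821.5 / 2 = 410.8 mm.
Round up → use L = 415 mm on each side.

L = 415 mm on each side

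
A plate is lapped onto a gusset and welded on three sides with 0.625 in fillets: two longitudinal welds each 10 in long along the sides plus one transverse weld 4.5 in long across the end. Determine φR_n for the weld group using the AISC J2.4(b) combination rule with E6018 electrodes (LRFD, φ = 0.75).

φR_n ≈ 292 kip

E60XX → F_EXX = 60 ksi.
t_e = 0.707 × 0.625 = 0.4419 in.
R_nwl = 0.6 × 60 × 0.4419 × 20 = 318.1 kip (longitudinal, 2 welds).
R_nwt = 0.6 × 60 × 0.4419 × 4.5 = 71.58 kip (transverse, base value).
(i) R_nwl + R_nwt = 389.7 kip; (ii) 0.85 R_nwl + 1.5 R_nwt = 377.8 kip.
R_n = max = 389.7 kip [governs: (i)]; φR_n = 292.3 kip.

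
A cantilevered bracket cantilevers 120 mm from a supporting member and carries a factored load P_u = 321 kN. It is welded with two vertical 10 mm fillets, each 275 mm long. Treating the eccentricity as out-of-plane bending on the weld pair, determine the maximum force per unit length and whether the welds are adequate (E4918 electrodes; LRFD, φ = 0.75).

f_max ≈ 1640 N/mm; NOT adequate

E49XX → F_EXX = 490 MPa.
L_w = 2 × 275 = 550 mm; section modulus (unit throat) S = 2 × L²/6 = 25210 mm².
Direct shear f_v = P/L_w = 321×10³/550 = 583.6 N/mm.
Moment M = P × e = 321×10³ × 120 = 38520000 N·mm; bending f_b = M/S = 1528 N/mm.
f_max = √(f_v² + f_b²) = √(583.6² + 1528²) = 1636 N/mm.
φr_n = 0.75 × 0.6 × 490 × (0.707 × 10) = 1559 N/mm → NOT adequate.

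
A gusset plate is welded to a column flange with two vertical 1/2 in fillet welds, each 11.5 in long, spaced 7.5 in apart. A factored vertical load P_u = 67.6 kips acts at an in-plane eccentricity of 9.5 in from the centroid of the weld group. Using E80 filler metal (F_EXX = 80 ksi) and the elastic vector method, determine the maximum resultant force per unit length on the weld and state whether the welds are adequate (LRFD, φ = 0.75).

Total weld length L_w = 23 in. Treat welds as unit-width lines.
Polar moment about centroid: J = 2[d³/12 + d(b/2)²] = 2[11.5³/12 + 11.5×3.75²] = 576.9 in³.
Direct shear f_v = P/L_w = 67.6 / 23 = 2.939 kip/in (vertical).
Torsion M = P·e = 67.6 × 9.5 = 642.2 kip·in.
Critical point at (x, y) = (3.75, 5.75) from centroid. f_tx = M·y/J = 6.401 kip/in; f_ty = M·x/J = 4.174 kip/in.
Resultant f_max = √[f_tx² + (f_v + f_ty)²] = √[6.401² + (2.939 + 4.174)²] = 9.569 kip/in.
Capacity per unit length: φr_n = 0.75 × 0.6 × 80 × (0.707 × 0.5) = 12.73 kip/in.
9.569 ≤ 12.73 → adequate.

f_max ≈ 9.57 kip/in; adequate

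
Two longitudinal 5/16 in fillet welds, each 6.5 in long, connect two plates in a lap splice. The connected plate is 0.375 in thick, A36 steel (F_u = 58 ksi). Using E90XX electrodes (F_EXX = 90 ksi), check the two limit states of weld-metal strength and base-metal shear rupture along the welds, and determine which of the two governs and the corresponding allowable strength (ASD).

t_e = 0.707 × 0.3125 = 0.2209 in; L = 13 in.
Weld metal: R_n/Ω = (1/2.0) × 0.6 × 90 × 0.2209 × 13 = 77.55 kips.
Base metal (shear rupture): R_n/Ω = (1/2.0) × 0.6 × 58 × 0.375 × 13 = 84.82 kips.
Governing: weld metal.

R_n/Ω ≈ 77.5 kips (weld metal governs)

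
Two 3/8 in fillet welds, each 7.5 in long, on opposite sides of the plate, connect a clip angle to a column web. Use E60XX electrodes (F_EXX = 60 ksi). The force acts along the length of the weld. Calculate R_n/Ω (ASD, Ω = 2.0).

Effective throat t_e = 0.707 × 0.375 = 0.2651 in.
Total length L = 15 in; A_we = 0.2651 × 15 = 3.977 in².
F_nw = 0.6 F_EXX = 0.6 × 60 = 36 ksi.
R_n = 36 × 3.977 = 143.2 kip; R_n/Ω = 143.2/2.0 = 71.58 kip.

R_n/Ω ≈ 71.6 kip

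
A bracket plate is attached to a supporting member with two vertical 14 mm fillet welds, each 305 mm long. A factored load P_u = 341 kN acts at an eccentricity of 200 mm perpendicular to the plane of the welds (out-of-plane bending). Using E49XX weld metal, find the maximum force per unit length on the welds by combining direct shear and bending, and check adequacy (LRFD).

E49XX → F_EXX = 490 MPa.
L_w = 2 × 305 = 610 mm; section modulus (unit throat) S = 2 × L²/6 = 31010 mm².
Direct shear f_v = P/L_w = 341×10³/610 = 559 N/mm.
Moment M = P × e = 341×10³ × 200 = 68200000 N·mm; bending f_b = M/S = 2199 N/mm.
f_max = √(f_v² + f_b²) = √(559² + 2199²) = 2269 N/mm.
φr_n = 0.75 × 0.6 × 490 × (0.707 × 14) = 2183 N/mm → NOT adequate.

f_max ≈ 2270 N/mm; NOT adequate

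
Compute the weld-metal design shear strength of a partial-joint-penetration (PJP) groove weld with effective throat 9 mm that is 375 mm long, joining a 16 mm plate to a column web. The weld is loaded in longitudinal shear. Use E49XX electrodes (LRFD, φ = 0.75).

E49XX → F_EXX = 490 MPa.
Effective throat (given) t_e = 9 mm.
A_we = 9 × 375 = 3375 mm².
F_nw = 0.6 F_EXX = 294 MPa.
φR_n = 0.75 × 294 × 3375 × 10⁻³ = 744.2 kN.

φR_n ≈ 744 kN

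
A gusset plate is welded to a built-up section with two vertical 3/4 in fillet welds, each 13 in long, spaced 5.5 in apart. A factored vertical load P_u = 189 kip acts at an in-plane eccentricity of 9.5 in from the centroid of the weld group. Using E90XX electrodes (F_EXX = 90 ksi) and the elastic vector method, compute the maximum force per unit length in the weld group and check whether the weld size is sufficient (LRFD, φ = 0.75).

f_max ≈ 26.2 kip/in; NOT adequate

Total weld length L_w = 26 in. Treat welds as unit-width lines.
Polar moment about centroid: J = 2[d³/12 + d(b/2)²] = 2[13³/12 + 13×2.75²] = 562.8 in³.
Direct shear f_v = P/L_w = 189 / 26 = 7.269 kip/in (vertical).
Torsion M = P·e = 189 × 9.5 = 1795.5 kip·in.
Critical point at (x, y) = (2.75, 6.5) from centroid. f_tx = M·y/J = 20.74 kip/in; f_ty = M·x/J = 8.773 kip/in.
Resultant f_max = √[f_tx² + (f_v + f_ty)²] = √[20.74² + (7.269 + 8.773)²] = 26.22 kip/in.
Capacity per unit length: φr_n = 0.75 × 0.6 × 90 × (0.707 × 0.75) = 21.48 kip/in.
26.22 > 21.48 → NOT adequate.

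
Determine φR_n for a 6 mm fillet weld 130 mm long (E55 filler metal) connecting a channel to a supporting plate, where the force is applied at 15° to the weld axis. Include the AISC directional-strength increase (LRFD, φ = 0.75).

φR_n ≈ 145 kN

E55XX → F_EXX = 550 MPa.
t_e = 0.707 × 6 = 4.242 mm; A_we = 4.242 × 130 = 551.5 mm².
Directional factor: 1.0 + 0.5 sin^1.5(15°) = 1.066.
F_nw = 0.6 × 550 × 1.066 = 351.7 MPa.
φR_n = 0.75 × 351.7 × 551.5 × 10⁻³ = 145.5 kN.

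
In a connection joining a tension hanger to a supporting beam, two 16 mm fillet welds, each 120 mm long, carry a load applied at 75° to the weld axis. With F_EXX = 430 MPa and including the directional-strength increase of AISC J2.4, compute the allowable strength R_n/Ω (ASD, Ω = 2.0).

R_n/Ω ≈ 516 kN

t_e = 0.707 × 16 = 11.31 mm; A_we = 11.31 × 240 = 2715 mm².
Directional factor: 1.0 + 0.5 sin^1.5(75°) = 1.475.
F_nw = 0.6 × 430 × 1.475 = 380.5 MPa.
R_n/Ω = (380.5 × 2715) / 2.0 × 10⁻³ = 516.5 kN.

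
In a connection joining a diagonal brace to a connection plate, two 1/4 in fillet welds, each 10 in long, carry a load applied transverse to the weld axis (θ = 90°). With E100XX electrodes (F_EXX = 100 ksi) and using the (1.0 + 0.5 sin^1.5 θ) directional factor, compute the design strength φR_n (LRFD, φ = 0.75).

φR_n ≈ 239 kip

t_e = 0.707 × 0.25 = 0.1767 in; A_we = 0.1767 × 20 = 3.535 in².
Directional factor: 1.0 + 0.5 sin^1.5(90°) = 1.5.
F_nw = 0.6 × 100 × 1.5 = 90 ksi.
φR_n = 0.75 × 90 × 3.535 = 238.6 kip.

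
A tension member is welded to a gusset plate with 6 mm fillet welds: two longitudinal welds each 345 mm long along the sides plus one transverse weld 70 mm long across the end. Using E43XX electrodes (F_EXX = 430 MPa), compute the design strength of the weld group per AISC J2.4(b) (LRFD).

φR_n ≈ 624 kN

t_e = 0.707 × 6 = 4.242 mm.
R_nwl = 0.6 × 430 × 4.242 × 690 × 10⁻³ = 755.2 kN (longitudinal, 2 welds).
R_nwt = 0.6 × 430 × 4.242 × 70 × 10⁻³ = 76.61 kN (transverse, base value).
(i) R_nwl + R_nwt = 831.8 kN; (ii) 0.85 R_nwl + 1.5 R_nwt = 756.8 kN.
R_n = max = 831.8 kN [governs: (i)]; φR_n = 623.8 kN.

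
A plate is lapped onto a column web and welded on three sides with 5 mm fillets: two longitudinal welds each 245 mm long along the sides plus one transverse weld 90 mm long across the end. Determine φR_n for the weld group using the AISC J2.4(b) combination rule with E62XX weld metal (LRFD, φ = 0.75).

E62XX → F_EXX = 620 MPa.
t_e = 0.707 × 5 = 3.535 mm.
R_nwl = 0.6 × 620 × 3.535 × 490 × 10⁻³ = 644.4 kN (longitudinal, 2 welds).
R_nwt = 0.6 × 620 × 3.535 × 90 × 10⁻³ = 118.4 kN (transverse, base value).
(i) R_nwl + R_nwt = 762.7 kN; (ii) 0.85 R_nwl + 1.5 R_nwt = 725.2 kN.
R_n = max = 762.7 kN [governs: (i)]; φR_n = 572 kN.

φR_n ≈ 572 kN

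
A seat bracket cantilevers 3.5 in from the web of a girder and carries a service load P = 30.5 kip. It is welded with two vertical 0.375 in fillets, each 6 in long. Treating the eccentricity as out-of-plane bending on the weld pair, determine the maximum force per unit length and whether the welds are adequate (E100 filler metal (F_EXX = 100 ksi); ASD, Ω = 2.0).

L_w = 2 × 6 = 12 in; section modulus (unit throat) S = 2 × L²/6 = 12 in².
Direct shear f_v = P/L_w = 30.5/12 = 2.542 kip/in.
Moment M = P × e = 30.5 × 3.5 = 106.75 kip·in; bending f_b = M/S = 8.896 kip/in.
f_max = √(f_v² + f_b²) = √(2.542² + 8.896²) = 9.252 kip/in.
r_n/Ω = (1/2.0) × 0.6 × 100 × (0.707 × 0.375) = 7.954 kip/in → NOT adequate.

f_max ≈ 9.25 kip/in; NOT adequate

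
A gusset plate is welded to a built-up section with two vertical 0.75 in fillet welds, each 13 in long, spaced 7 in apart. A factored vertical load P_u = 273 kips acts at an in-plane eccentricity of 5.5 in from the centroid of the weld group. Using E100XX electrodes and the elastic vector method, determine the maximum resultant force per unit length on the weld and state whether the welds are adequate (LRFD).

E100XX → F_EXX = 100 ksi.
Total weld length L_w = 26 in. Treat welds as unit-width lines.
Polar moment about centroid: J = 2[d³/12 + d(b/2)²] = 2[13³/12 + 13×3.5²] = 684.7 in³.
Direct shear f_v = P/L_w = 273 / 26 = 10.5 kip/in (vertical).
Torsion M = P·e = 273 × 5.5 = 1501.5 kip·in.
Critical point at (x, y) = (3.5, 6.5) from centroid. f_tx = M·y/J = 14.25 kip/in; f_ty = M·x/J = 7.676 kip/in.
Resultant f_max = √[f_tx² + (f_v + f_ty)²] = √[14.25² + (10.5 + 7.676)²] = 23.1 kip/in.
Capacity per unit length: φr_n = 0.75 × 0.6 × 100 × (0.707 × 0.75) = 23.86 kip/in.
23.1 ≤ 23.86 → adequate.

f_max ≈ 23.1 kip/in; adequate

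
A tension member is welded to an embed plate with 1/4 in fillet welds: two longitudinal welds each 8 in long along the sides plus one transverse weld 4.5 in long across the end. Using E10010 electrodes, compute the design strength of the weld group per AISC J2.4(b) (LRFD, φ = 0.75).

E100XX → F_EXX = 100 ksi.
t_e = 0.707 × 0.25 = 0.1767 in.
R_nwl = 0.6 × 100 × 0.1767 × 16 = 169.7 kips (longitudinal, 2 welds).
R_nwt = 0.6 × 100 × 0.1767 × 4.5 = 47.72 kips (transverse, base value).
(i) R_nwl + R_nwt = 217.4 kips; (ii) 0.85 R_nwl + 1.5 R_nwt = 215.8 kips.
R_n = max = 217.4 kips [governs: (i)]; φR_n = 163.1 kips.

φR_n ≈ 163 kips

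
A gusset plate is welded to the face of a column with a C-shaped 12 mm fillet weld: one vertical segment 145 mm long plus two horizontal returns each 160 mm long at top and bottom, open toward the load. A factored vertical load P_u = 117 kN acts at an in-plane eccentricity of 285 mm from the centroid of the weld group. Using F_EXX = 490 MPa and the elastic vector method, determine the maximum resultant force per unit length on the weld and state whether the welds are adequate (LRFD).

f_max ≈ 1520 N/mm; adequate

Total weld length L_w = 465 mm. Treat welds as unit-width lines.
Centroid: x̄ = 2×160×80 / 465 = 55.05 mm from the vertical weld.
Polar moment about centroid: J = I_x + I_y = [145³/12 + 2×160×72.5²] + [145×55.05² + 2(160³/12 + 160×24.95²)] = 3257000 mm³.
Direct shear f_v = P/L_w = 117×10³ / 465 = 251.6 N/mm (vertical).
Torsion M = P·e = 117×10³ × 285 = 33345000 N·mm.
Critical point at (x, y) = (104.9, 72.5) from centroid. f_tx = M·y/J = 742.2 N/mm; f_ty = M·x/J = 1074 N/mm.
Resultant f_max = √[f_tx² + (f_v + f_ty)²] = √[742.2² + (251.6 + 1074)²] = 1520 N/mm.
Capacity per unit length: φr_n = 0.75 × 0.6 × 490 × (0.707 × 12) = 1871 N/mm.
1520 ≤ 1871 → adequate.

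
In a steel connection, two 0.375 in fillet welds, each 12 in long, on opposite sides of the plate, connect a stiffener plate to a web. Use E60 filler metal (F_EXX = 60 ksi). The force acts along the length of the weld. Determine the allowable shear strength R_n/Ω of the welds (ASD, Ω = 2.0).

R_n/Ω ≈ 115 kip

Effective throat t_e = 0.707 × 0.375 = 0.2651 in.
Total length L = 24 in; A_we = 0.2651 × 24 = 6.363 in².
F_nw = 0.6 F_EXX = 0.6 × 60 = 36 ksi.
R_n = 36 × 6.363 = 229.1 kip; R_n/Ω = 229.1/2.0 = 114.5 kip.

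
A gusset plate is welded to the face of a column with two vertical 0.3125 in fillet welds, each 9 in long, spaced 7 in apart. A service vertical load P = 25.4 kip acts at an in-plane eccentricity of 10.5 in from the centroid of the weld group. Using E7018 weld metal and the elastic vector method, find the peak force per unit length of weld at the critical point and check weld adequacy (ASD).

E70XX → F_EXX = 70 ksi.
Total weld length L_w = 18 in. Treat welds as unit-width lines.
Polar moment about centroid: J = 2[d³/12 + d(b/2)²] = 2[9³/12 + 9×3.5²] = 342 in³.
Direct shear f_v = P/L_w = 25.4 / 18 = 1.411 kip/in (vertical).
Torsion M = P·e = 25.4 × 10.5 = 266.7 kip·in.
Critical point at (x, y) = (3.5, 4.5) from centroid. f_tx = M·y/J = 3.509 kip/in; f_ty = M·x/J = 2.729 kip/in.
Resultant f_max = √[f_tx² + (f_v + f_ty)²] = √[3.509² + (1.411 + 2.729)²] = 5.428 kip/in.
Capacity per unit length: r_n/Ω = (1/2.0) × 0.6 × 70 × (0.707 × 0.3125) = 4.64 kip/in.
5.428 > 4.64 → NOT adequate.

f_max ≈ 5.43 kip/in; NOT adequate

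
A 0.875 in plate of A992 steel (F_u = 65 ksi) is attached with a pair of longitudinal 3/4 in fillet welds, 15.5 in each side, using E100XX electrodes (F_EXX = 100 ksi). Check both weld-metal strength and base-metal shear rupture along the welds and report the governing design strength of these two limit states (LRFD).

t_e = 0.707 × 0.75 = 0.5302 in; L = 31 in.
Weld metal: φR_n = 0.75 × 0.6 × 100 × 0.5302 × 31 = 739.7 kip.
Base metal (shear rupture): φR_n = 0.75 × 0.6 × 65 × 0.875 × 31 = 793.4 kip.
Governing: weld metal.

φR_n ≈ 740 kip (weld metal governs)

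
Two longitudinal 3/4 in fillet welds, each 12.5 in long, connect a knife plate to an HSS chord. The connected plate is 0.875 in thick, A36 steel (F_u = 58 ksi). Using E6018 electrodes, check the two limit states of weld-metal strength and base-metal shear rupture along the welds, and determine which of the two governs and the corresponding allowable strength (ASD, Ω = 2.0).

E60XX → F_EXX = 60 ksi.
t_e = 0.707 × 0.75 = 0.5302 in; L = 25 in.
Weld metal: R_n/Ω = (1/2.0) × 0.6 × 60 × 0.5302 × 25 = 238.6 kips.
Base metal (shear rupture): R_n/Ω = (1/2.0) × 0.6 × 58 × 0.875 × 25 = 380.6 kips.
Governing: weld metal.

R_n/Ω ≈ 239 kips (weld metal governs)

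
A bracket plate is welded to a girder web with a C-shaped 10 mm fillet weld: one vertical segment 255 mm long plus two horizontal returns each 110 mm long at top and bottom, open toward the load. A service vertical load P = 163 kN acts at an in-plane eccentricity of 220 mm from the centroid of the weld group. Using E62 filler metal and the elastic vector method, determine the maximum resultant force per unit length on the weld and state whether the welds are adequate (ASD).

E62XX → F_EXX = 620 MPa.
Total weld length L_w = 475 mm. Treat welds as unit-width lines.
Centroid: x̄ = 2×110×55 / 475 = 25.47 mm from the vertical weld.
Polar moment about centroid: J = I_x + I_y = [255³/12 + 2×110×127.5²] + [255×25.47² + 2(110³/12 + 110×29.53²)] = 5537000 mm³.
Direct shear f_v = P/L_w = 163×10³ / 475 = 343.2 N/mm (vertical).
Torsion M = P·e = 163×10³ × 220 = 35860000 N·mm.
Critical point at (x, y) = (84.53, 127.5) from centroid. f_tx = M·y/J = 825.7 N/mm; f_ty = M·x/J = 547.4 N/mm.
Resultant f_max = √[f_tx² + (f_v + f_ty)²] = √[825.7² + (343.2 + 547.4)²] = 1214 N/mm.
Capacity per unit length: r_n/Ω = (1/2.0) × 0.6 × 620 × (0.707 × 10) = 1315 N/mm.
1214 ≤ 1315 → adequate.

f_max ≈ 1210 N/mm; adequate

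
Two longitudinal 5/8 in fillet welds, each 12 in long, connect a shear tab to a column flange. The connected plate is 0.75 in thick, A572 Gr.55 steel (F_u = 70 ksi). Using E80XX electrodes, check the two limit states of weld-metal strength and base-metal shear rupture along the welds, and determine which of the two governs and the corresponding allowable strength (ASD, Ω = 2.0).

R_n/Ω ≈ 255 kips (weld metal governs)

E80XX → F_EXX = 80 ksi.
t_e = 0.707 × 0.625 = 0.4419 in; L = 24 in.
Weld metal: R_n/Ω = (1/2.0) × 0.6 × 80 × 0.4419 × 24 = 254.5 kips.
Base metal (shear rupture): R_n/Ω = (1/2.0) × 0.6 × 70 × 0.75 × 24 = 378 kips.
Governing: weld metal.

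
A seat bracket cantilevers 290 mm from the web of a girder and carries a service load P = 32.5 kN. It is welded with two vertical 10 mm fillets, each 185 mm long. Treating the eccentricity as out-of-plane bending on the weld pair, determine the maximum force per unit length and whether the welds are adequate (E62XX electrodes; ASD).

E62XX → F_EXX = 620 MPa.
L_w = 2 × 185 = 370 mm; section modulus (unit throat) S = 2 × L²/6 = 11410 mm².
Direct shear f_v = P/L_w = 32.5×10³/370 = 87.84 N/mm.
Moment M = P × e = 32.5×10³ × 290 = 9425000 N·mm; bending f_b = M/S = 826.2 N/mm.
f_max = √(f_v² + f_b²) = √(87.84² + 826.2²) = 830.8 N/mm.
r_n/Ω = (1/2.0) × 0.6 × 620 × (0.707 × 10) = 1315 N/mm → adequate.

f_max ≈ 831 N/mm; adequate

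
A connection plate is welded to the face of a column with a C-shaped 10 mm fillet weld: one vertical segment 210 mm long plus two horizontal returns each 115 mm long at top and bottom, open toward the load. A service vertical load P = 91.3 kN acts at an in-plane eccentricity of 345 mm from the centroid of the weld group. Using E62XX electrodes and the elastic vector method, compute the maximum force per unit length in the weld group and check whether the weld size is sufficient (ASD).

f_max ≈ 1230 N/mm; adequate

E62XX → F_EXX = 620 MPa.
Total weld length L_w = 440 mm. Treat welds as unit-width lines.
Centroid: x̄ = 2×115×57.5 / 440 = 30.06 mm from the vertical weld.
Polar moment about centroid: J = I_x + I_y = [210³/12 + 2×115×105²] + [210×30.06² + 2(115³/12 + 115×27.44²)] = 3924000 mm³.
Direct shear f_v = P/L_w = 91.3×10³ / 440 = 207.5 N/mm (vertical).
Torsion M = P·e = 91.3×10³ × 345 = 31498000 N·mm.
Critical point at (x, y) = (84.94, 105) from centroid. f_tx = M·y/J = 842.9 N/mm; f_ty = M·x/J = 681.9 N/mm.
Resultant f_max = √[f_tx² + (f_v + f_ty)²] = √[842.9² + (207.5 + 681.9)²] = 1225 N/mm.
Capacity per unit length: r_n/Ω = (1/2.0) × 0.6 × 620 × (0.707 × 10) = 1315 N/mm.
1225 ≤ 1315 → adequate.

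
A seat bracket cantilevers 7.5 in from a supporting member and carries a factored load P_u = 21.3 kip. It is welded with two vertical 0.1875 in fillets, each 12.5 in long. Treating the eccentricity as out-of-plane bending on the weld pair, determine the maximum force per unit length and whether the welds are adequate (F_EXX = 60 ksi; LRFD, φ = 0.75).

f_max ≈ 3.18 kip/in; adequate

L_w = 2 × 12.5 = 25 in; section modulus (unit throat) S = 2 × L²/6 = 52.08 in².
Direct shear f_v = P/L_w = 21.3/25 = 0.852 kip/in.
Moment M = P × e = 21.3 × 7.5 = 159.75 kip·in; bending f_b = M/S = 3.067 kip/in.
f_max = √(f_v² + f_b²) = √(0.852² + 3.067²) = 3.183 kip/in.
φr_n = 0.75 × 0.6 × 60 × (0.707 × 0.1875) = 3.579 kip/in → adequate.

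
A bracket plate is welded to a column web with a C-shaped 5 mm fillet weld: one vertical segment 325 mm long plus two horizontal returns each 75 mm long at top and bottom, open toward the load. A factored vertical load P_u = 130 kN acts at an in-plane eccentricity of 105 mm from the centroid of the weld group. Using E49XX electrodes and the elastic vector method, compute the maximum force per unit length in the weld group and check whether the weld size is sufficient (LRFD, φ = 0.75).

E49XX → F_EXX = 490 MPa.
Total weld length L_w = 475 mm. Treat welds as unit-width lines.
Centroid: x̄ = 2×75×37.5 / 475 = 11.84 mm from the vertical weld.
Polar moment about centroid: J = I_x + I_y = [325³/12 + 2×75×162.5²] + [325×11.84² + 2(75³/12 + 75×25.66²)] = 7036000 mm³.
Direct shear f_v = P/L_w = 130×10³ / 475 = 273.7 N/mm (vertical).
Torsion M = P·e = 130×10³ × 105 = 13650000 N·mm.
Critical point at (x, y) = (63.16, 162.5) from centroid. f_tx = M·y/J = 315.2 N/mm; f_ty = M·x/J = 122.5 N/mm.
Resultant f_max = √[f_tx² + (f_v + f_ty)²] = √[315.2² + (273.7 + 122.5)²] = 506.3 N/mm.
Capacity per unit length: φr_n = 0.75 × 0.6 × 490 × (0.707 × 5) = 779.5 N/mm.
506.3 ≤ 779.5 → adequate.

f_max ≈ 506 N/mm; adequate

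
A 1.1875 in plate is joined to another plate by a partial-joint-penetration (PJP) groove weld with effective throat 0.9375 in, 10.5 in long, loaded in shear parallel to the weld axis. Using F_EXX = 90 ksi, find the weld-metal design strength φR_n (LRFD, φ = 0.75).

φR_n ≈ 399 kips

Effective throat (given) t_e = 0.9375 in.
A_we = 0.9375 × 10.5 = 9.844 in².
F_nw = 0.6 F_EXX = 54 ksi.
φR_n = 0.75 × 54 × 9.844 = 398.7 kips.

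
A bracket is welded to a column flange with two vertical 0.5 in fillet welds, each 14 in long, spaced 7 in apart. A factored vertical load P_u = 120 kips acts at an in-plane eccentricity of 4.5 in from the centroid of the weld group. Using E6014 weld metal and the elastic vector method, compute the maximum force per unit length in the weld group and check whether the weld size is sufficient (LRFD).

E60XX → F_EXX = 60 ksi.
Total weld length L_w = 28 in. Treat welds as unit-width lines.
Polar moment about centroid: J = 2[d³/12 + d(b/2)²] = 2[14³/12 + 14×3.5²] = 800.3 in³.
Direct shear f_v = P/L_w = 120 / 28 = 4.286 kip/in (vertical).
Torsion M = P·e = 120 × 4.5 = 540 kip·in.
Critical point at (x, y) = (3.5, 7) from centroid. f_tx = M·y/J = 4.723 kip/in; f_ty = M·x/J = 2.362 kip/in.
Resultant f_max = √[f_tx² + (f_v + f_ty)²] = √[4.723² + (4.286 + 2.362)²] = 8.154 kip/in.
Capacity per unit length: φr_n = 0.75 × 0.6 × 60 × (0.707 × 0.5) = 9.544 kip/in.
8.154 ≤ 9.544 → adequate.

f_max ≈ 8.15 kip/in; adequate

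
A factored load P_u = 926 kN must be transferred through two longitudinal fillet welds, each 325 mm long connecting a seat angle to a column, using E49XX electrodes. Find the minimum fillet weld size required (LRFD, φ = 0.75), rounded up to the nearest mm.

w = 10 mm

E49XX → F_EXX = 490 MPa.
Total weld length L = 650 mm.
Required throat t_e = P_u / (φ × 0.6 F_EXX × L) = 926 / (0.75 × 0.6 × 490 × 650 × 10⁻³) = 6.461 mm.
Required leg w = t_e / 0.707 = 9.138 mm → use 10 mm.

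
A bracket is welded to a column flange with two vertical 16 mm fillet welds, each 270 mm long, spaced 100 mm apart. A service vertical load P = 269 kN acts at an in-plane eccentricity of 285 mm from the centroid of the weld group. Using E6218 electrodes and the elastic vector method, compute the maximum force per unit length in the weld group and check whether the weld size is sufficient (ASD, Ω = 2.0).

E62XX → F_EXX = 620 MPa.
Total weld length L_w = 540 mm. Treat welds as unit-width lines.
Polar moment about centroid: J = 2[d³/12 + d(b/2)²] = 2[270³/12 + 270×50²] = 4630000 mm³.
Direct shear f_v = P/L_w = 269×10³ / 540 = 498.1 N/mm (vertical).
Torsion M = P·e = 269×10³ × 285 = 76665000 N·mm.
Critical point at (x, y) = (50, 135) from centroid. f_tx = M·y/J = 2235 N/mm; f_ty = M·x/J = 827.8 N/mm.
Resultant f_max = √[f_tx² + (f_v + f_ty)²] = √[2235² + (498.1 + 827.8)²] = 2599 N/mm.
Capacity per unit length: r_n/Ω = (1/2.0) × 0.6 × 620 × (0.707 × 16) = 2104 N/mm.
2599 > 2104 → NOT adequate.

f_max ≈ 2600 N/mm; NOT adequate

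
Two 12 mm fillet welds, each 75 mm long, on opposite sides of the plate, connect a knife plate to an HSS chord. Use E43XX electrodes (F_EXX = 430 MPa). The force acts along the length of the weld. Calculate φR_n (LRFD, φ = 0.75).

φR_n ≈ 246 kN

Effective throat t_e = 0.707 × 12 = 8.484 mm.
Total length L = 150 mm; A_we = 8.484 × 150 = 1273 mm².
F_nw = 0.6 F_EXX = 0.6 × 430 = 258 MPa.
φR_n = 0.75 × 258 × 1273 × 10⁻³ = 246.2 kN.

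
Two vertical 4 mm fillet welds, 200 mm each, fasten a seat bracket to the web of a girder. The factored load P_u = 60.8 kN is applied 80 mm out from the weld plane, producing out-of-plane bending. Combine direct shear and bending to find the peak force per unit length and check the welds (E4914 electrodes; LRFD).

E49XX → F_EXX = 490 MPa.
L_w = 2 × 200 = 400 mm; section modulus (unit throat) S = 2 × L²/6 = 13330 mm².
Direct shear f_v = P/L_w = 60.8×10³/400 = 152 N/mm.
Moment M = P × e = 60.8×10³ × 80 = 4864000 N·mm; bending f_b = M/S = 364.8 N/mm.
f_max = √(f_v² + f_b²) = √(152² + 364.8²) = 395.2 N/mm.
φr_n = 0.75 × 0.6 × 490 × (0.707 × 4) = 623.6 N/mm → adequate.

f_max ≈ 395 N/mm; adequate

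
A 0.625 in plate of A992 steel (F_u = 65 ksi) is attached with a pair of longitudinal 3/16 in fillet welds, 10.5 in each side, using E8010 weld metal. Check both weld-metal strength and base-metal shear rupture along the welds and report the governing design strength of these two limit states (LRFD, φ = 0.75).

φR_n ≈ 100 kip (weld metal governs)

E80XX → F_EXX = 80 ksi.
t_e = 0.707 × 0.1875 = 0.1326 in; L = 21 in.
Weld metal: φR_n = 0.75 × 0.6 × 80 × 0.1326 × 21 = 100.2 kip.
Base metal (shear rupture): φR_n = 0.75 × 0.6 × 65 × 0.625 × 21 = 383.9 kip.
Governing: weld metal.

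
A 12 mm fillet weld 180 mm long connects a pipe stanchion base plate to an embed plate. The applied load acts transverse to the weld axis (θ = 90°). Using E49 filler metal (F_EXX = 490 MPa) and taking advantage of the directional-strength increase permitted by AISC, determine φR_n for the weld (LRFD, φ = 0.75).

φR_n ≈ 505 kN

t_e = 0.707 × 12 = 8.484 mm; A_we = 8.484 × 180 = 1527 mm².
Directional factor: 1.0 + 0.5 sin^1.5(90°) = 1.5.
F_nw = 0.6 × 490 × 1.5 = 441 MPa.
φR_n = 0.75 × 441 × 1527 × 10⁻³ = 505.1 kN.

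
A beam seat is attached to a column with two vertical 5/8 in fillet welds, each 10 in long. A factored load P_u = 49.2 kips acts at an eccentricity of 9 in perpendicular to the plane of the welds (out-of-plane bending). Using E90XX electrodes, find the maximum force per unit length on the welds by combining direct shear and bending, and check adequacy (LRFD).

f_max ≈ 13.5 kip/in; adequate

E90XX → F_EXX = 90 ksi.
L_w = 2 × 10 = 20 in; section modulus (unit throat) S = 2 × L²/6 = 33.33 in².
Direct shear f_v = P/L_w = 49.2/20 = 2.46 kip/in.
Moment M = P × e = 49.2 × 9 = 442.8 kip·in; bending f_b = M/S = 13.28 kip/in.
f_max = √(f_v² + f_b²) = √(2.46² + 13.28²) = 13.51 kip/in.
φr_n = 0.75 × 0.6 × 90 × (0.707 × 0.625) = 17.9 kip/in → adequate.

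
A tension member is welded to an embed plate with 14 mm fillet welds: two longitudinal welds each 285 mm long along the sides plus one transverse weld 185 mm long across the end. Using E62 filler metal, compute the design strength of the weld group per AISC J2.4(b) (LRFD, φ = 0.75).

E62XX → F_EXX = 620 MPa.
t_e = 0.707 × 14 = 9.898 mm.
R_nwl = 0.6 × 620 × 9.898 × 570 × 10⁻³ = 2099 kN (longitudinal, 2 welds).
R_nwt = 0.6 × 620 × 9.898 × 185 × 10⁻³ = 681.2 kN (transverse, base value).
(i) R_nwl + R_nwt = 2780 kN; (ii) 0.85 R_nwl + 1.5 R_nwt = 2806 kN.
R_n = max = 2806 kN [governs: (ii)]; φR_n = 2104 kN.

φR_n ≈ 2100 kN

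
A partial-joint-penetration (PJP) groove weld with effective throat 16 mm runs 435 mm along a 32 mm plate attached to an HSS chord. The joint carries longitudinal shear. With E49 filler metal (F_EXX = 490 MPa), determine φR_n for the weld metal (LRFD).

Effective throat (given) t_e = 16 mm.
A_we = 16 × 435 = 6960 mm².
F_nw = 0.6 F_EXX = 294 MPa.
φR_n = 0.75 × 294 × 6960 × 10⁻³ = 1535 kN.

φR_n ≈ 1530 kN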